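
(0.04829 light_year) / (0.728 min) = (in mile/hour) 2.34e+13. Check: 1 light_year = 9.4607305e+15 m, so 0.04829 light_year = 0.04829 * 9.4607305e+15 = 4.5685867e+14 m. 1 min = 60 s, so 0.728 min = 0.728 * 60 = 43.68 s. Combine: 4.5685867e+14 m / 43.68 s = 1.0459219e+13 m/s. 1 mile/hour = 0.44704 m/s, so 1.0459219e+13 m/s = 1.0459219e+13 / 0.44704 = 2.3396606e+13 mile/hour ≈ 2.34e+13 mile/hour (4 s.f.).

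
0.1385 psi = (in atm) 0.009424. Check: 1 psi = 6894.7573 Pa, so 0.1385 psi = 0.1385 * 6894.7573 = 954.92389 Pa. 1 atm = 101325 Pa, so 954.92389 Pa = 954.92389 / 101325 = 0.009424366 atm ≈ 0.009424 atm (4 s.f.).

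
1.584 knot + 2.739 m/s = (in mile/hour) 7.95. Check: 1 knot = 0.51444444 m/s, so 1.584 knot = 1.584 * 0.51444444 = 0.81488 m/s. 2.739 m/s is already in m/s. Sum: 0.81488 + 2.739 = 3.55388 m/s. 1 mile/hour = 0.44704 m/s, so 3.55388 m/s = 3.55388 / 0.44704 = 7.9498031 mile/hour ≈ 7.95 mile/hour (4 s.f.).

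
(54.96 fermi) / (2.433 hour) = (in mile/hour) 1.404e-17. Check: 1 fermi = 1e-15 m, so 54.96 fermi = 54.96 * 1e-15 = 5.496e-14 m. 1 hour = 3600 s, so 2.433 hour = 2.433 * 3600 = 8758.8 s. Combine: 5.496e-14 m / 8758.8 s = 6.2748322e-18 m/s. 1 mile/hour = 0.44704 m/s, so 6.2748322e-18 m/s = 6.2748322e-18 / 0.44704 = 1.40364e-17 mile/hour ≈ 1.404e-17 mile/hour (4 s.f.).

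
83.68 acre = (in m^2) 3.386e+05. Check: 1 acre = 4046.8564 m^2, so 83.68 acre = 83.68 * 4046.8564 = 338640.95 m^2. Result: 338640.95 m^2 ≈ 3.386e+05 m^2 (4 s.f.).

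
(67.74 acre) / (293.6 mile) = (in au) 1 acre = 4046.8564 m^2, so 67.74 acre = 67.74 * 4046.8564 = 274134.05 m^2. 1 mile = 1609.344 m, so 293.6 mile = 293.6 * 1609.344 = 472503.4 m. Combine: 274134.05 m^2 / 472503.4 m = 0.58017372 m. 1 au = 1.4959787e+11 m, so 0.58017372 m = 0.58017372 / 1.4959787e+11 = 3.8782218e-12 au ≈ 3.878e-12 au (4 s.f.). Final answer: 3.878e-12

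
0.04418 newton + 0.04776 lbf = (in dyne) 2.566e+04. Check: 0.04418 newton = 0.04418 N. 1 lbf = 4.4482216 N, so 0.04776 lbf = 0.04776 * 4.4482216 = 0.21244706 N. Sum: 0.04418 + 0.21244706 = 0.25662706 N. 1 dyne = 1e-05 N, so 0.25662706 N = 0.25662706 / 1e-05 = 25662.706 dyne ≈ 2.566e+04 dyne (4 s.f.).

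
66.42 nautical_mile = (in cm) 1.23e+07. Check: 1 nautical_mile = 1852 m, so 66.42 nautical_mile = 66.42 * 1852 = 123009.84 m. 1 cm = 0.01 m, so 123009.84 m = 123009.84 / 0.01 = 12300984 cm ≈ 1.23e+07 cm (4 s.f.).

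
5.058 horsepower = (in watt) 3772. Check: 1 horsepower = 745.69987 W, so 5.058 horsepower = 5.058 * 745.69987 = 3771.75 W. 3771.75 W = 3771.75 watt ≈ 3772 watt (4 s.f.).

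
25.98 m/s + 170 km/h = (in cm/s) 7320. Check: 25.98 m/s is already in m/s. 1 km/h = 0.27777778 m/s, so 170 km/h = 170 * 0.27777778 = 47.222222 m/s. Sum: 25.98 + 47.222222 = 73.202222 m/s. 1 cm/s = 0.01 m/s, so 73.202222 m/s = 73.202222 / 0.01 = 7320.2222 cm/s ≈ 7320 cm/s (4 s.f.).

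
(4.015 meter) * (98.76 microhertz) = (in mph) 4.015 meter = 4.015 m. 1 microhertz = 1e-06 Hz, so 98.76 microhertz = 98.76 * 1e-06 = 9.876e-05 Hz. Combine: 4.015 m * 9.876e-05 Hz = 0.0003965214 m/s. 1 mph = 0.44704 m/s, so 0.0003965214 m/s = 0.0003965214 / 0.44704 = 0.00088699311 mph ≈ 0.000887 mph (4 s.f.). Final answer: 0.000887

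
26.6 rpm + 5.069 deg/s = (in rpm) 27.44. Check: 1 rpm = 0.10471976 rad/s, so 26.6 rpm = 26.6 * 0.10471976 = 2.7855455 rad/s. 1 deg/s = 0.017453293 rad/s, so 5.069 deg/s = 5.069 * 0.017453293 = 0.08847074 rad/s. Sum: 2.7855455 + 0.08847074 = 2.8740162 rad/s. 1 rpm = 0.10471976 rad/s, so 2.8740162 rad/s = 2.8740162 / 0.10471976 = 27.444833 rpm ≈ 27.44 rpm (4 s.f.).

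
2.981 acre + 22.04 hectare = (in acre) 57.44. Check: 1 acre = 4046.8564 m^2, so 2.981 acre = 2.981 * 4046.8564 = 12063.679 m^2. 1 hectare = 10000 m^2, so 22.04 hectare = 22.04 * 10000 = 220400 m^2. Sum: 12063.679 + 220400 = 232463.68 m^2. 1 acre = 4046.8564 m^2, so 232463.68 m^2 = 232463.68 / 4046.8564 = 57.443026 acre ≈ 57.44 acre (4 s.f.).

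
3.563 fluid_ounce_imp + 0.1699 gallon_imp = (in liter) 0.8736. Check: 1 fluid_ounce_imp = 2.8413063e-05 m^3, so 3.563 fluid_ounce_imp = 3.563 * 2.8413063e-05 = 0.00010123574 m^3. 1 gallon_imp = 0.00454609 m^3, so 0.1699 gallon_imp = 0.1699 * 0.00454609 = 0.00077238069 m^3. Sum: 0.00010123574 + 0.00077238069 = 0.00087361643 m^3. 1 liter = 0.001 m^3, so 0.00087361643 m^3 = 0.00087361643 / 0.001 = 0.87361643 liter ≈ 0.8736 liter (4 s.f.).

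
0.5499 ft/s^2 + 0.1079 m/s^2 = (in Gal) 1 ft/s^2 = 0.3048 m/s^2, so 0.5499 ft/s^2 = 0.5499 * 0.3048 = 0.16760952 m/s^2. 0.1079 m/s^2 is already in m/s^2. Sum: 0.16760952 + 0.1079 = 0.27550952 m/s^2. 1 Gal = 0.01 m/s^2, so 0.27550952 m/s^2 = 0.27550952 / 0.01 = 27.550952 Gal ≈ 27.55 Gal (4 s.f.). Final answer: 27.55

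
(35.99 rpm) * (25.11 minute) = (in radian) 5678. Check: 1 rpm = 0.10471976 rad/s, so 35.99 rpm = 35.99 * 0.10471976 = 3.768864 rad/s. 1 minute = 60 s, so 25.11 minute = 25.11 * 60 = 1506.6 s. Combine: 3.768864 rad/s * 1506.6 s = 5678.1705 rad. 5678.1705 rad = 5678.1705 radian ≈ 5678 radian (4 s.f.).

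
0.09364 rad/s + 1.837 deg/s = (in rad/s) 0.1257. Check: 0.09364 rad/s is already in rad/s. 1 deg/s = 0.017453293 rad/s, so 1.837 deg/s = 1.837 * 0.017453293 = 0.032061698 rad/s. Sum: 0.09364 + 0.032061698 = 0.1257017 rad/s. Result: 0.1257017 rad/s ≈ 0.1257 rad/s (4 s.f.).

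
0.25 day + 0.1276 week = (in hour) 1 day = 86400 s, so 0.25 day = 0.25 * 86400 = 21600 s. 1 week = 604800 s, so 0.1276 week = 0.1276 * 604800 = 77172.48 s. Sum: 21600 + 77172.48 = 98772.48 s. 1 hour = 3600 s, so 98772.48 s = 98772.48 / 3600 = 27.4368 hour ≈ 27.44 hour (4 s.f.). Final answer: 27.44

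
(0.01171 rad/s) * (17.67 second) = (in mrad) 0.01171 rad/s is already in rad/s. 17.67 second = 17.67 s. Combine: 0.01171 rad/s * 17.67 s = 0.2069157 rad. 1 mrad = 0.001 rad, so 0.2069157 rad = 0.2069157 / 0.001 = 206.9157 mrad ≈ 206.9 mrad (4 s.f.). Final answer: 206.9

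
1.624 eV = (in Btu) 2.466e-22. Check: 1 eV = 1.6021766e-19 J, so 1.624 eV = 1.624 * 1.6021766e-19 = 2.6019349e-19 J. 1 Btu = 1055.0559 J, so 2.6019349e-19 J = 2.6019349e-19 / 1055.0559 = 2.4661584e-22 Btu ≈ 2.466e-22 Btu (4 s.f.).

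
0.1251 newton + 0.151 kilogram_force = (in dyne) 1.606e+05. Check: 0.1251 newton = 0.1251 N. 1 kilogram_force = 9.80665 N, so 0.151 kilogram_force = 0.151 * 9.80665 = 1.4808041 N. Sum: 0.1251 + 1.4808041 = 1.6059041 N. 1 dyne = 1e-05 N, so 1.6059041 N = 1.6059041 / 1e-05 = 160590.41 dyne ≈ 1.606e+05 dyne (4 s.f.).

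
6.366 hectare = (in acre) 1 hectare = 10000 m^2, so 6.366 hectare = 6.366 * 10000 = 63660 m^2. 1 acre = 4046.8564 m^2, so 63660 m^2 = 63660 / 4046.8564 = 15.730729 acre ≈ 15.73 acre (4 s.f.). Final answer: 15.73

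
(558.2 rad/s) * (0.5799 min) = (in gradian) 1.236e+06. Check: 558.2 rad/s is already in rad/s. 1 min = 60 s, so 0.5799 min = 0.5799 * 60 = 34.794 s. Combine: 558.2 rad/s * 34.794 s = 19422.011 rad. 1 gradian = 0.015707963 rad, so 19422.011 rad = 19422.011 / 0.015707963 = 1236443.6 gradian ≈ 1.236e+06 gradian (4 s.f.).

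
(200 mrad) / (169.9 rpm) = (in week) 1.859e-08. Check: 1 mrad = 0.001 rad, so 200 mrad = 200 * 0.001 = 0.2 rad. 1 rpm = 0.10471976 rad/s, so 169.9 rpm = 169.9 * 0.10471976 = 17.791886 rad/s. Combine: 0.2 rad / 17.791886 rad/s = 0.011241079 s. 1 week = 604800 s, so 0.011241079 s = 0.011241079 / 604800 = 1.858644e-08 week ≈ 1.859e-08 week (4 s.f.).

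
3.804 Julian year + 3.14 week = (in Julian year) 3.864. Check: 1 Julian year = 31557600 s, so 3.804 Julian year = 3.804 * 31557600 = 1.2004511e+08 s. 1 week = 604800 s, so 3.14 week = 3.14 * 604800 = 1899072 s. Sum: 1.2004511e+08 + 1899072 = 1.2194418e+08 s. 1 Julian year = 31557600 s, so 1.2194418e+08 s = 1.2194418e+08 / 31557600 = 3.864178 Julian year ≈ 3.864 Julian year (4 s.f.).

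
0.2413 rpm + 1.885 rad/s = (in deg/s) 1 rpm = 0.10471976 rad/s, so 0.2413 rpm = 0.2413 * 0.10471976 = 0.025268877 rad/s. 1.885 rad/s is already in rad/s. Sum: 0.025268877 + 1.885 = 1.9102689 rad/s. 1 deg/s = 0.017453293 rad/s, so 1.9102689 rad/s = 1.9102689 / 0.017453293 = 109.45034 deg/s ≈ 109.5 deg/s (4 s.f.). Final answer: 109.5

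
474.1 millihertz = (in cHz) 47.41. Check: 1 millihertz = 0.001 Hz, so 474.1 millihertz = 474.1 * 0.001 = 0.4741 Hz. 1 cHz = 0.01 Hz, so 0.4741 Hz = 0.4741 / 0.01 = 47.41 cHz.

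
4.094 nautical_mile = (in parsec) 1 nautical_mile = 1852 m, so 4.094 nautical_mile = 4.094 * 1852 = 7582.088 m. 1 parsec = 3.0856776e+16 m, so 7582.088 m = 7582.088 / 3.0856776e+16 = 2.4571874e-13 parsec ≈ 2.457e-13 parsec (4 s.f.). Final answer: 2.457e-13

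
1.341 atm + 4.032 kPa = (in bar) 1.399. Check: 1 atm = 101325 Pa, so 1.341 atm = 1.341 * 101325 = 135876.82 Pa. 1 kPa = 1000 Pa, so 4.032 kPa = 4.032 * 1000 = 4032 Pa. Sum: 135876.82 + 4032 = 139908.82 Pa. 1 bar = 100000 Pa, so 139908.82 Pa = 139908.82 / 100000 = 1.3990882 bar ≈ 1.399 bar (4 s.f.).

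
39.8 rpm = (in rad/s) 1 rpm = 0.10471976 rad/s, so 39.8 rpm = 39.8 * 0.10471976 = 4.1678463 rad/s. Result: 4.1678463 rad/s ≈ 4.168 rad/s (4 s.f.). Final answer: 4.168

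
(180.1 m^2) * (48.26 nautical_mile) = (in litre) 180.1 m^2 is already in m^2. 1 nautical_mile = 1852 m, so 48.26 nautical_mile = 48.26 * 1852 = 89377.52 m. Combine: 180.1 m^2 * 89377.52 m = 16096891 m^3. 1 litre = 0.001 m^3, so 16096891 m^3 = 16096891 / 0.001 = 1.6096891e+10 litre ≈ 1.61e+10 litre (4 s.f.). Final answer: 1.61e+10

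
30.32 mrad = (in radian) 1 mrad = 0.001 rad, so 30.32 mrad = 30.32 * 0.001 = 0.03032 rad. 0.03032 rad = 0.03032 radian. Final answer: 0.03032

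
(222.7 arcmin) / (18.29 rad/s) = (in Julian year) 1 arcmin = 0.00029088821 rad, so 222.7 arcmin = 222.7 * 0.00029088821 = 0.064780804 rad. 18.29 rad/s is already in rad/s. Combine: 0.064780804 rad / 18.29 rad/s = 0.0035418701 s. 1 Julian year = 31557600 s, so 0.0035418701 s = 0.0035418701 / 31557600 = 1.1223509e-10 Julian year ≈ 1.122e-10 Julian year (4 s.f.). Final answer: 1.122e-10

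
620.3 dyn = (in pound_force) 0.001394. Check: 1 dyn = 1e-05 N, so 620.3 dyn = 620.3 * 1e-05 = 0.006203 N. 1 pound_force = 4.4482216 N, so 0.006203 N = 0.006203 / 4.4482216 = 0.0013944899 pound_force ≈ 0.001394 pound_force (4 s.f.).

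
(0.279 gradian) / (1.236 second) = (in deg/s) 0.2032. Check: 1 gradian = 0.015707963 rad, so 0.279 gradian = 0.279 * 0.015707963 = 0.0043825218 rad. 1.236 second = 1.236 s. Combine: 0.0043825218 rad / 1.236 s = 0.0035457296 rad/s. 1 deg/s = 0.017453293 rad/s, so 0.0035457296 rad/s = 0.0035457296 / 0.017453293 = 0.20315534 deg/s ≈ 0.2032 deg/s (4 s.f.).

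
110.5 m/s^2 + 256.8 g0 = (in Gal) 2.629e+05. Check: 110.5 m/s^2 is already in m/s^2. 1 g0 = 9.80665 m/s^2, so 256.8 g0 = 256.8 * 9.80665 = 2518.3477 m/s^2. Sum: 110.5 + 2518.3477 = 2628.8477 m/s^2. 1 Gal = 0.01 m/s^2, so 2628.8477 m/s^2 = 2628.8477 / 0.01 = 262884.77 Gal ≈ 2.629e+05 Gal (4 s.f.).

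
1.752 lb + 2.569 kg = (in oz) 1 lb = 0.45359237 kg, so 1.752 lb = 1.752 * 0.45359237 = 0.79469383 kg. 2.569 kg is already in kg. Sum: 0.79469383 + 2.569 = 3.3636938 kg. 1 oz = 0.028349523 kg, so 3.3636938 kg = 3.3636938 / 0.028349523 = 118.65081 oz ≈ 118.7 oz (4 s.f.). Final answer: 118.7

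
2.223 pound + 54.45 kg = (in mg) 5.546e+07. Check: 1 pound = 0.45359237 kg, so 2.223 pound = 2.223 * 0.45359237 = 1.0083358 kg. 54.45 kg is already in kg. Sum: 1.0083358 + 54.45 = 55.458336 kg. 1 mg = 1e-06 kg, so 55.458336 kg = 55.458336 / 1e-06 = 55458336 mg ≈ 5.546e+07 mg (4 s.f.).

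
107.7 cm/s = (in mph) 1 cm/s = 0.01 m/s, so 107.7 cm/s = 107.7 * 0.01 = 1.077 m/s. 1 mph = 0.44704 m/s, so 1.077 m/s = 1.077 / 0.44704 = 2.4091804 mph ≈ 2.409 mph (4 s.f.). Final answer: 2.409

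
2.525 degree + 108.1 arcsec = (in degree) 1 degree = 0.017453293 rad, so 2.525 degree = 2.525 * 0.017453293 = 0.044069564 rad. 1 arcsec = 4.8481368e-06 rad, so 108.1 arcsec = 108.1 * 4.8481368e-06 = 0.00052408359 rad. Sum: 0.044069564 + 0.00052408359 = 0.044593647 rad. 1 degree = 0.017453293 rad, so 0.044593647 rad = 0.044593647 / 0.017453293 = 2.5550278 degree ≈ 2.555 degree (4 s.f.). Final answer: 2.555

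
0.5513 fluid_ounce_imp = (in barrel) 1 fluid_ounce_imp = 2.8413063e-05 m^3, so 0.5513 fluid_ounce_imp = 0.5513 * 2.8413063e-05 = 1.5664121e-05 m^3. 1 barrel = 0.15898729 m^3, so 1.5664121e-05 m^3 = 1.5664121e-05 / 0.15898729 = 9.8524359e-05 barrel ≈ 9.852e-05 barrel (4 s.f.). Final answer: 9.852e-05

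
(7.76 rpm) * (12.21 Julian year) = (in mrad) 1 rpm = 0.10471976 rad/s, so 7.76 rpm = 7.76 * 0.10471976 = 0.8126253 rad/s. 1 Julian year = 31557600 s, so 12.21 Julian year = 12.21 * 31557600 = 3.853183e+08 s. Combine: 0.8126253 rad/s * 3.853183e+08 s = 3.131194e+08 rad. 1 mrad = 0.001 rad, so 3.131194e+08 rad = 3.131194e+08 / 0.001 = 3.131194e+11 mrad ≈ 3.131e+11 mrad (4 s.f.). Final answer: 3.131e+11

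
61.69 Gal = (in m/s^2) 0.6169. Check: 1 Gal = 0.01 m/s^2, so 61.69 Gal = 61.69 * 0.01 = 0.6169 m/s^2. Result: 0.6169 m/s^2.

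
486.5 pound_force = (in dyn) 1 pound_force = 4.4482216 N, so 486.5 pound_force = 486.5 * 4.4482216 = 2164.0598 N. 1 dyn = 1e-05 N, so 2164.0598 N = 2164.0598 / 1e-05 = 2.1640598e+08 dyn ≈ 2.164e+08 dyn (4 s.f.). Final answer: 2.164e+08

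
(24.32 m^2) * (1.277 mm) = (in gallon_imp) 6.832. Check: 24.32 m^2 is already in m^2. 1 mm = 0.001 m, so 1.277 mm = 1.277 * 0.001 = 0.001277 m. Combine: 24.32 m^2 * 0.001277 m = 0.03105664 m^3. 1 gallon_imp = 0.00454609 m^3, so 0.03105664 m^3 = 0.03105664 / 0.00454609 = 6.8315058 gallon_imp ≈ 6.832 gallon_imp (4 s.f.).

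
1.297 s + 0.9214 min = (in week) 1.297 s is already in s. 1 min = 60 s, so 0.9214 min = 0.9214 * 60 = 55.284 s. Sum: 1.297 + 55.284 = 56.581 s. 1 week = 604800 s, so 56.581 s = 56.581 / 604800 = 9.3553241e-05 week ≈ 9.355e-05 week (4 s.f.). Final answer: 9.355e-05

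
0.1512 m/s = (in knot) 0.2939. Check: 1 knot = 0.51444444 m/s, so 0.1512 m/s = 0.1512 / 0.51444444 = 0.29390929 knot ≈ 0.2939 knot (4 s.f.).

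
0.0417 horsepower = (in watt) 31.1. Check: 1 horsepower = 745.69987 W, so 0.0417 horsepower = 0.0417 * 745.69987 = 31.095685 W. 31.095685 W = 31.095685 watt ≈ 31.1 watt (4 s.f.).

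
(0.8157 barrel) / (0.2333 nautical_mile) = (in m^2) 0.0003001. Check: 1 barrel = 0.15898729 m^3, so 0.8157 barrel = 0.8157 * 0.15898729 = 0.12968594 m^3. 1 nautical_mile = 1852 m, so 0.2333 nautical_mile = 0.2333 * 1852 = 432.0716 m. Combine: 0.12968594 m^3 / 432.0716 m = 0.00030014918 m^2. Result: 0.00030014918 m^2 ≈ 0.0003001 m^2 (4 s.f.).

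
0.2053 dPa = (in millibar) 0.0002053. Check: 1 dPa = 0.1 Pa, so 0.2053 dPa = 0.2053 * 0.1 = 0.02053 Pa. 1 millibar = 100 Pa, so 0.02053 Pa = 0.02053 / 100 = 0.0002053 millibar.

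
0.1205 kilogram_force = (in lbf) 1 kilogram_force = 9.80665 N, so 0.1205 kilogram_force = 0.1205 * 9.80665 = 1.1817013 N. 1 lbf = 4.4482216 N, so 1.1817013 N = 1.1817013 / 4.4482216 = 0.26565703 lbf ≈ 0.2657 lbf (4 s.f.). Final answer: 0.2657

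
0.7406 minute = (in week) 7.347e-05. Check: 1 minute = 60 s, so 0.7406 minute = 0.7406 * 60 = 44.436 s. 1 week = 604800 s, so 44.436 s = 44.436 / 604800 = 7.3472222e-05 week ≈ 7.347e-05 week (4 s.f.).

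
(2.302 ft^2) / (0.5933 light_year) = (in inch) 1.5e-15. Check: 1 ft^2 = 0.09290304 m^2, so 2.302 ft^2 = 2.302 * 0.09290304 = 0.2138628 m^2. 1 light_year = 9.4607305e+15 m, so 0.5933 light_year = 0.5933 * 9.4607305e+15 = 5.6130514e+15 m. Combine: 0.2138628 m^2 / 5.6130514e+15 m = 3.8100987e-17 m. 1 inch = 0.0254 m, so 3.8100987e-17 m = 3.8100987e-17 / 0.0254 = 1.5000389e-15 inch ≈ 1.5e-15 inch (4 s.f.).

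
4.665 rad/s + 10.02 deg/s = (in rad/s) 4.84. Check: 4.665 rad/s is already in rad/s. 1 deg/s = 0.017453293 rad/s, so 10.02 deg/s = 10.02 * 0.017453293 = 0.17488199 rad/s. Sum: 4.665 + 0.17488199 = 4.839882 rad/s. Result: 4.839882 rad/s ≈ 4.84 rad/s (4 s.f.).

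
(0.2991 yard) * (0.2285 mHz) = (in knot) 1 yard = 0.9144 m, so 0.2991 yard = 0.2991 * 0.9144 = 0.27349704 m. 1 mHz = 0.001 Hz, so 0.2285 mHz = 0.2285 * 0.001 = 0.0002285 Hz. Combine: 0.27349704 m * 0.0002285 Hz = 6.2494074e-05 m/s. 1 knot = 0.51444444 m/s, so 6.2494074e-05 m/s = 6.2494074e-05 / 0.51444444 = 0.00012147876 knot ≈ 0.0001215 knot (4 s.f.). Final answer: 0.0001215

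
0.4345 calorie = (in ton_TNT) 4.345e-10. Check: 1 calorie = 4.184 J, so 0.4345 calorie = 0.4345 * 4.184 = 1.817948 J. 1 ton_TNT = 4.184e+09 J, so 1.817948 J = 1.817948 / 4.184e+09 = 4.345e-10 ton_TNT.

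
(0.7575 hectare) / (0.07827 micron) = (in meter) 9.678e+10. Check: 1 hectare = 10000 m^2, so 0.7575 hectare = 0.7575 * 10000 = 7575 m^2. 1 micron = 1e-06 m, so 0.07827 micron = 0.07827 * 1e-06 = 7.827e-08 m. Combine: 7575 m^2 / 7.827e-08 m = 9.6780376e+10 m. 9.6780376e+10 m = 9.6780376e+10 meter ≈ 9.678e+10 meter (4 s.f.).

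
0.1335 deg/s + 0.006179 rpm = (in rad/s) 0.002977. Check: 1 deg/s = 0.017453293 rad/s, so 0.1335 deg/s = 0.1335 * 0.017453293 = 0.0023300146 rad/s. 1 rpm = 0.10471976 rad/s, so 0.006179 rpm = 0.006179 * 0.10471976 = 0.00064706337 rad/s. Sum: 0.0023300146 + 0.00064706337 = 0.0029770779 rad/s. Result: 0.0029770779 rad/s ≈ 0.002977 rad/s (4 s.f.).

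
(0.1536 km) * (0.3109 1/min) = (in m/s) 0.7959. Check: 1 km = 1000 m, so 0.1536 km = 0.1536 * 1000 = 153.6 m. 1 1/min = 0.016666667 Hz, so 0.3109 1/min = 0.3109 * 0.016666667 = 0.0051816667 Hz. Combine: 153.6 m * 0.0051816667 Hz = 0.795904 m/s. Result: 0.795904 m/s ≈ 0.7959 m/s (4 s.f.).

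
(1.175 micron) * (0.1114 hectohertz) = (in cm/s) 1 micron = 1e-06 m, so 1.175 micron = 1.175 * 1e-06 = 1.175e-06 m. 1 hectohertz = 100 Hz, so 0.1114 hectohertz = 0.1114 * 100 = 11.14 Hz. Combine: 1.175e-06 m * 11.14 Hz = 1.30895e-05 m/s. 1 cm/s = 0.01 m/s, so 1.30895e-05 m/s = 1.30895e-05 / 0.01 = 0.00130895 cm/s ≈ 0.001309 cm/s (4 s.f.). Final answer: 0.001309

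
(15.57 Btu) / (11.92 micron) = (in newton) 1.378e+09. Check: 1 Btu = 1055.0559 J, so 15.57 Btu = 15.57 * 1055.0559 = 16427.22 J. 1 micron = 1e-06 m, so 11.92 micron = 11.92 * 1e-06 = 1.192e-05 m. Combine: 16427.22 J / 1.192e-05 m = 1.3781225e+09 N. 1.3781225e+09 N = 1.3781225e+09 newton ≈ 1.378e+09 newton (4 s.f.).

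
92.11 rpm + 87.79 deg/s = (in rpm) 1 rpm = 0.10471976 rad/s, so 92.11 rpm = 92.11 * 0.10471976 = 9.6457366 rad/s. 1 deg/s = 0.017453293 rad/s, so 87.79 deg/s = 87.79 * 0.017453293 = 1.5322246 rad/s. Sum: 9.6457366 + 1.5322246 = 11.177961 rad/s. 1 rpm = 0.10471976 rad/s, so 11.177961 rad/s = 11.177961 / 0.10471976 = 106.74167 rpm ≈ 106.7 rpm (4 s.f.). Final answer: 106.7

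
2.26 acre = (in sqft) 1 acre = 4046.8564 m^2, so 2.26 acre = 2.26 * 4046.8564 = 9145.8955 m^2. 1 sqft = 0.09290304 m^2, so 9145.8955 m^2 = 9145.8955 / 0.09290304 = 98445.6 sqft ≈ 9.845e+04 sqft (4 s.f.). Final answer: 9.845e+04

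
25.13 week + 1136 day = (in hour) 1 week = 604800 s, so 25.13 week = 25.13 * 604800 = 15198624 s. 1 day = 86400 s, so 1136 day = 1136 * 86400 = 98150400 s. Sum: 15198624 + 98150400 = 1.1334902e+08 s. 1 hour = 3600 s, so 1.1334902e+08 s = 1.1334902e+08 / 3600 = 31485.84 hour ≈ 3.149e+04 hour (4 s.f.). Final answer: 3.149e+04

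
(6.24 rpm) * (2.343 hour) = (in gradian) 1 rpm = 0.10471976 rad/s, so 6.24 rpm = 6.24 * 0.10471976 = 0.65345127 rad/s. 1 hour = 3600 s, so 2.343 hour = 2.343 * 3600 = 8434.8 s. Combine: 0.65345127 rad/s * 8434.8 s = 5511.7308 rad. 1 gradian = 0.015707963 rad, so 5511.7308 rad = 5511.7308 / 0.015707963 = 350887.68 gradian ≈ 3.509e+05 gradian (4 s.f.). Final answer: 3.509e+05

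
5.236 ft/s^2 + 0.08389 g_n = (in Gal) 241.9. Check: 1 ft/s^2 = 0.3048 m/s^2, so 5.236 ft/s^2 = 5.236 * 0.3048 = 1.5959328 m/s^2. 1 g_n = 9.80665 m/s^2, so 0.08389 g_n = 0.08389 * 9.80665 = 0.82267987 m/s^2. Sum: 1.5959328 + 0.82267987 = 2.4186127 m/s^2. 1 Gal = 0.01 m/s^2, so 2.4186127 m/s^2 = 2.4186127 / 0.01 = 241.86127 Gal ≈ 241.9 Gal (4 s.f.).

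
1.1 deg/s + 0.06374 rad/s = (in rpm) 0.792. Check: 1 deg/s = 0.017453293 rad/s, so 1.1 deg/s = 1.1 * 0.017453293 = 0.019198622 rad/s. 0.06374 rad/s is already in rad/s. Sum: 0.019198622 + 0.06374 = 0.082938622 rad/s. 1 rpm = 0.10471976 rad/s, so 0.082938622 rad/s = 0.082938622 / 0.10471976 = 0.7920055 rpm ≈ 0.792 rpm (4 s.f.).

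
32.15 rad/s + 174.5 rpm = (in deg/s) 2889. Check: 32.15 rad/s is already in rad/s. 1 rpm = 0.10471976 rad/s, so 174.5 rpm = 174.5 * 0.10471976 = 18.273597 rad/s. Sum: 32.15 + 18.273597 = 50.423597 rad/s. 1 deg/s = 0.017453293 rad/s, so 50.423597 rad/s = 50.423597 / 0.017453293 = 2889.0593 deg/s ≈ 2889 deg/s (4 s.f.).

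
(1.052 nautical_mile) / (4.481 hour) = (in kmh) 0.4348. Check: 1 nautical_mile = 1852 m, so 1.052 nautical_mile = 1.052 * 1852 = 1948.304 m. 1 hour = 3600 s, so 4.481 hour = 4.481 * 3600 = 16131.6 s. Combine: 1948.304 m / 16131.6 s = 0.12077562 m/s. 1 kmh = 0.27777778 m/s, so 0.12077562 m/s = 0.12077562 / 0.27777778 = 0.43479223 kmh ≈ 0.4348 kmh (4 s.f.).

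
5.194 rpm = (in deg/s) 1 rpm = 0.10471976 rad/s, so 5.194 rpm = 5.194 * 0.10471976 = 0.54391441 rad/s. 1 deg/s = 0.017453293 rad/s, so 0.54391441 rad/s = 0.54391441 / 0.017453293 = 31.164 deg/s ≈ 31.16 deg/s (4 s.f.). Final answer: 31.16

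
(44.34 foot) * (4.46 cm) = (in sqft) 6.488. Check: 1 foot = 0.3048 m, so 44.34 foot = 44.34 * 0.3048 = 13.514832 m. 1 cm = 0.01 m, so 4.46 cm = 4.46 * 0.01 = 0.0446 m. Combine: 13.514832 m * 0.0446 m = 0.60276151 m^2. 1 sqft = 0.09290304 m^2, so 0.60276151 m^2 = 0.60276151 / 0.09290304 = 6.4880709 sqft ≈ 6.488 sqft (4 s.f.).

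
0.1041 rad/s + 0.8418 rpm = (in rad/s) 0.1923. Check: 0.1041 rad/s is already in rad/s. 1 rpm = 0.10471976 rad/s, so 0.8418 rpm = 0.8418 * 0.10471976 = 0.08815309 rad/s. Sum: 0.1041 + 0.08815309 = 0.19225309 rad/s. Result: 0.19225309 rad/s ≈ 0.1923 rad/s (4 s.f.).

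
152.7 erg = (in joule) 1 erg = 1e-07 J, so 152.7 erg = 152.7 * 1e-07 = 1.527e-05 J. 1.527e-05 J = 1.527e-05 joule. Final answer: 1.527e-05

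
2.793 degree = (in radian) 0.04875. Check: 1 degree = 0.017453293 rad, so 2.793 degree = 2.793 * 0.017453293 = 0.048747046 rad. 0.048747046 rad = 0.048747046 radian ≈ 0.04875 radian (4 s.f.).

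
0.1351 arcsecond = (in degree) 1 arcsecond = 4.8481368e-06 rad, so 0.1351 arcsecond = 0.1351 * 4.8481368e-06 = 6.5498328e-07 rad. 1 degree = 0.017453293 rad, so 6.5498328e-07 rad = 6.5498328e-07 / 0.017453293 = 3.7527778e-05 degree ≈ 3.753e-05 degree (4 s.f.). Final answer: 3.753e-05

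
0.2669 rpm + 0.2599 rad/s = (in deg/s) 16.49. Check: 1 rpm = 0.10471976 rad/s, so 0.2669 rpm = 0.2669 * 0.10471976 = 0.027949703 rad/s. 0.2599 rad/s is already in rad/s. Sum: 0.027949703 + 0.2599 = 0.2878497 rad/s. 1 deg/s = 0.017453293 rad/s, so 0.2878497 rad/s = 0.2878497 / 0.017453293 = 16.492573 deg/s ≈ 16.49 deg/s (4 s.f.).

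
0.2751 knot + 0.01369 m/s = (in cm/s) 1 knot = 0.51444444 m/s, so 0.2751 knot = 0.2751 * 0.51444444 = 0.14152367 m/s. 0.01369 m/s is already in m/s. Sum: 0.14152367 + 0.01369 = 0.15521367 m/s. 1 cm/s = 0.01 m/s, so 0.15521367 m/s = 0.15521367 / 0.01 = 15.521367 cm/s ≈ 15.52 cm/s (4 s.f.). Final answer: 15.52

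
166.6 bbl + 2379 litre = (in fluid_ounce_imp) 1.016e+06. Check: 1 bbl = 0.15898729 m^3, so 166.6 bbl = 166.6 * 0.15898729 = 26.487283 m^3. 1 litre = 0.001 m^3, so 2379 litre = 2379 * 0.001 = 2.379 m^3. Sum: 26.487283 + 2.379 = 28.866283 m^3. 1 fluid_ounce_imp = 2.8413063e-05 m^3, so 28.866283 m^3 = 28.866283 / 2.8413063e-05 = 1015951.1 fluid_ounce_imp ≈ 1.016e+06 fluid_ounce_imp (4 s.f.).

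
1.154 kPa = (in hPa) 1 kPa = 1000 Pa, so 1.154 kPa = 1.154 * 1000 = 1154 Pa. 1 hPa = 100 Pa, so 1154 Pa = 1154 / 100 = 11.54 hPa. Final answer: 11.54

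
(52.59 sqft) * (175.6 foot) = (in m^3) 261.5. Check: 1 sqft = 0.09290304 m^2, so 52.59 sqft = 52.59 * 0.09290304 = 4.8857709 m^2. 1 foot = 0.3048 m, so 175.6 foot = 175.6 * 0.3048 = 53.52288 m. Combine: 4.8857709 m^2 * 53.52288 m = 261.50053 m^3. Result: 261.50053 m^3 ≈ 261.5 m^3 (4 s.f.).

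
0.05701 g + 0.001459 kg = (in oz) 0.05348. Check: 1 g = 0.001 kg, so 0.05701 g = 0.05701 * 0.001 = 5.701e-05 kg. 0.001459 kg is already in kg. Sum: 5.701e-05 + 0.001459 = 0.00151601 kg. 1 oz = 0.028349523 kg, so 0.00151601 kg = 0.00151601 / 0.028349523 = 0.053475679 oz ≈ 0.05348 oz (4 s.f.).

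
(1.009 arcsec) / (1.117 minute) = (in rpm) 6.97e-07. Check: 1 arcsec = 4.8481368e-06 rad, so 1.009 arcsec = 1.009 * 4.8481368e-06 = 4.89177e-06 rad. 1 minute = 60 s, so 1.117 minute = 1.117 * 60 = 67.02 s. Combine: 4.89177e-06 rad / 67.02 s = 7.2989705e-08 rad/s. 1 rpm = 0.10471976 rad/s, so 7.2989705e-08 rad/s = 7.2989705e-08 / 0.10471976 = 6.9700034e-07 rpm ≈ 6.97e-07 rpm (4 s.f.).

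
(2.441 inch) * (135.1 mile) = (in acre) 1 inch = 0.0254 m, so 2.441 inch = 2.441 * 0.0254 = 0.0620014 m. 1 mile = 1609.344 m, so 135.1 mile = 135.1 * 1609.344 = 217422.37 m. Combine: 0.0620014 m * 217422.37 m = 13480.492 m^2. 1 acre = 4046.8564 m^2, so 13480.492 m^2 = 13480.492 / 4046.8564 = 3.331102 acre ≈ 3.331 acre (4 s.f.). Final answer: 3.331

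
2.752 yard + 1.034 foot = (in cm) 283.2. Check: 1 yard = 0.9144 m, so 2.752 yard = 2.752 * 0.9144 = 2.5164288 m. 1 foot = 0.3048 m, so 1.034 foot = 1.034 * 0.3048 = 0.3151632 m. Sum: 2.5164288 + 0.3151632 = 2.831592 m. 1 cm = 0.01 m, so 2.831592 m = 2.831592 / 0.01 = 283.1592 cm ≈ 283.2 cm (4 s.f.).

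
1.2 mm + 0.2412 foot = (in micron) 1 mm = 0.001 m, so 1.2 mm = 1.2 * 0.001 = 0.0012 m. 1 foot = 0.3048 m, so 0.2412 foot = 0.2412 * 0.3048 = 0.07351776 m. Sum: 0.0012 + 0.07351776 = 0.07471776 m. 1 micron = 1e-06 m, so 0.07471776 m = 0.07471776 / 1e-06 = 74717.76 micron ≈ 7.472e+04 micron (4 s.f.). Final answer: 7.472e+04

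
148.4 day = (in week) 21.2. Check: 1 day = 86400 s, so 148.4 day = 148.4 * 86400 = 12821760 s. 1 week = 604800 s, so 12821760 s = 12821760 / 604800 = 21.2 week.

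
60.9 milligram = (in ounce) 1 milligram = 1e-06 kg, so 60.9 milligram = 60.9 * 1e-06 = 6.09e-05 kg. 1 ounce = 0.028349523 kg, so 6.09e-05 kg = 6.09e-05 / 0.028349523 = 0.0021481843 ounce ≈ 0.002148 ounce (4 s.f.). Final answer: 0.002148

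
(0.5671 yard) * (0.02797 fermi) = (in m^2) 1.45e-17. Check: 1 yard = 0.9144 m, so 0.5671 yard = 0.5671 * 0.9144 = 0.51855624 m. 1 fermi = 1e-15 m, so 0.02797 fermi = 0.02797 * 1e-15 = 2.797e-17 m. Combine: 0.51855624 m * 2.797e-17 m = 1.4504018e-17 m^2. Result: 1.4504018e-17 m^2 ≈ 1.45e-17 m^2 (4 s.f.).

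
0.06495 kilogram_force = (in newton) 0.6369. Check: 1 kilogram_force = 9.80665 N, so 0.06495 kilogram_force = 0.06495 * 9.80665 = 0.63694192 N. 0.63694192 N = 0.63694192 newton ≈ 0.6369 newton (4 s.f.).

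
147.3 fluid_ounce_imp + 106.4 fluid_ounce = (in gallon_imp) 1 fluid_ounce_imp = 2.8413063e-05 m^3, so 147.3 fluid_ounce_imp = 147.3 * 2.8413063e-05 = 0.0041852441 m^3. 1 fluid_ounce = 2.957353e-05 m^3, so 106.4 fluid_ounce = 106.4 * 2.957353e-05 = 0.0031466235 m^3. Sum: 0.0041852441 + 0.0031466235 = 0.0073318677 m^3. 1 gallon_imp = 0.00454609 m^3, so 0.0073318677 m^3 = 0.0073318677 / 0.00454609 = 1.6127854 gallon_imp ≈ 1.613 gallon_imp (4 s.f.). Final answer: 1.613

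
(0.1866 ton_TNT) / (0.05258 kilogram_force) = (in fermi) 1.514e+24. Check: 1 ton_TNT = 4.184e+09 J, so 0.1866 ton_TNT = 0.1866 * 4.184e+09 = 7.807344e+08 J. 1 kilogram_force = 9.80665 N, so 0.05258 kilogram_force = 0.05258 * 9.80665 = 0.51563366 N. Combine: 7.807344e+08 J / 0.51563366 N = 1.5141261e+09 m. 1 fermi = 1e-15 m, so 1.5141261e+09 m = 1.5141261e+09 / 1e-15 = 1.5141261e+24 fermi ≈ 1.514e+24 fermi (4 s.f.).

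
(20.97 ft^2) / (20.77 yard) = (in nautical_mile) 5.539e-05. Check: 1 ft^2 = 0.09290304 m^2, so 20.97 ft^2 = 20.97 * 0.09290304 = 1.9481767 m^2. 1 yard = 0.9144 m, so 20.77 yard = 20.77 * 0.9144 = 18.992088 m. Combine: 1.9481767 m^2 / 18.992088 m = 0.10257833 m. 1 nautical_mile = 1852 m, so 0.10257833 m = 0.10257833 / 1852 = 5.5387869e-05 nautical_mile ≈ 5.539e-05 nautical_mile (4 s.f.).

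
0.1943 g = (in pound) 1 g = 0.001 kg, so 0.1943 g = 0.1943 * 0.001 = 0.0001943 kg. 1 pound = 0.45359237 kg, so 0.0001943 kg = 0.0001943 / 0.45359237 = 0.00042835818 pound ≈ 0.0004284 pound (4 s.f.). Final answer: 0.0004284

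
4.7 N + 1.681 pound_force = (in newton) 4.7 N is already in N. 1 pound_force = 4.4482216 N, so 1.681 pound_force = 1.681 * 4.4482216 = 7.4774605 N. Sum: 4.7 + 7.4774605 = 12.177461 N. 12.177461 N = 12.177461 newton ≈ 12.18 newton (4 s.f.). Final answer: 12.18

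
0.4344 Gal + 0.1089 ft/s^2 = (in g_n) 1 Gal = 0.01 m/s^2, so 0.4344 Gal = 0.4344 * 0.01 = 0.004344 m/s^2. 1 ft/s^2 = 0.3048 m/s^2, so 0.1089 ft/s^2 = 0.1089 * 0.3048 = 0.03319272 m/s^2. Sum: 0.004344 + 0.03319272 = 0.03753672 m/s^2. 1 g_n = 9.80665 m/s^2, so 0.03753672 m/s^2 = 0.03753672 / 9.80665 = 0.0038276802 g_n ≈ 0.003828 g_n (4 s.f.). Final answer: 0.003828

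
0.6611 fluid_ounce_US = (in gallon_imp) 0.004301. Check: 1 fluid_ounce_US = 2.957353e-05 m^3, so 0.6611 fluid_ounce_US = 0.6611 * 2.957353e-05 = 1.955106e-05 m^3. 1 gallon_imp = 0.00454609 m^3, so 1.955106e-05 m^3 = 1.955106e-05 / 0.00454609 = 0.0043006321 gallon_imp ≈ 0.004301 gallon_imp (4 s.f.).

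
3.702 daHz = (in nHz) 3.702e+10. Check: 1 daHz = 10 Hz, so 3.702 daHz = 3.702 * 10 = 37.02 Hz. 1 nHz = 1e-09 Hz, so 37.02 Hz = 37.02 / 1e-09 = 3.702e+10 nHz.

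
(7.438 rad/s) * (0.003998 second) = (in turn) 7.438 rad/s is already in rad/s. 0.003998 second = 0.003998 s. Combine: 7.438 rad/s * 0.003998 s = 0.029737124 rad. 1 turn = 6.2831853 rad, so 0.029737124 rad = 0.029737124 / 6.2831853 = 0.0047328103 turn ≈ 0.004733 turn (4 s.f.). Final answer: 0.004733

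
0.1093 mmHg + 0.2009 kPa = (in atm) 0.002127. Check: 1 mmHg = 133.32237 Pa, so 0.1093 mmHg = 0.1093 * 133.32237 = 14.572135 Pa. 1 kPa = 1000 Pa, so 0.2009 kPa = 0.2009 * 1000 = 200.9 Pa. Sum: 14.572135 + 200.9 = 215.47213 Pa. 1 atm = 101325 Pa, so 215.47213 Pa = 215.47213 / 101325 = 0.0021265446 atm ≈ 0.002127 atm (4 s.f.).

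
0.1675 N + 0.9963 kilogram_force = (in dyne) 9.938e+05. Check: 0.1675 N is already in N. 1 kilogram_force = 9.80665 N, so 0.9963 kilogram_force = 0.9963 * 9.80665 = 9.7703654 N. Sum: 0.1675 + 9.7703654 = 9.9378654 N. 1 dyne = 1e-05 N, so 9.9378654 N = 9.9378654 / 1e-05 = 993786.54 dyne ≈ 9.938e+05 dyne (4 s.f.).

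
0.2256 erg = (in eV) 1.408e+11. Check: 1 erg = 1e-07 J, so 0.2256 erg = 0.2256 * 1e-07 = 2.256e-08 J. 1 eV = 1.6021766e-19 J, so 2.256e-08 J = 2.256e-08 / 1.6021766e-19 = 1.4080844e+11 eV ≈ 1.408e+11 eV (4 s.f.).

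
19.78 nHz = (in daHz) 1.978e-09. Check: 1 nHz = 1e-09 Hz, so 19.78 nHz = 19.78 * 1e-09 = 1.978e-08 Hz. 1 daHz = 10 Hz, so 1.978e-08 Hz = 1.978e-08 / 10 = 1.978e-09 daHz.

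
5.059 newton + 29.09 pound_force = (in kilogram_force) 13.71. Check: 5.059 newton = 5.059 N. 1 pound_force = 4.4482216 N, so 29.09 pound_force = 29.09 * 4.4482216 = 129.39877 N. Sum: 5.059 + 129.39877 = 134.45777 N. 1 kilogram_force = 9.80665 N, so 134.45777 N = 134.45777 / 9.80665 = 13.710876 kilogram_force ≈ 13.71 kilogram_force (4 s.f.).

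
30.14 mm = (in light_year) 3.186e-18. Check: 1 mm = 0.001 m, so 30.14 mm = 30.14 * 0.001 = 0.03014 m. 1 light_year = 9.4607305e+15 m, so 0.03014 m = 0.03014 / 9.4607305e+15 = 3.1858005e-18 light_year ≈ 3.186e-18 light_year (4 s.f.).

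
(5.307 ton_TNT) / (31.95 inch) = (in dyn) 2.736e+15. Check: 1 ton_TNT = 4.184e+09 J, so 5.307 ton_TNT = 5.307 * 4.184e+09 = 2.2204488e+10 J. 1 inch = 0.0254 m, so 31.95 inch = 31.95 * 0.0254 = 0.81153 m. Combine: 2.2204488e+10 J / 0.81153 m = 2.7361266e+10 N. 1 dyn = 1e-05 N, so 2.7361266e+10 N = 2.7361266e+10 / 1e-05 = 2.7361266e+15 dyn ≈ 2.736e+15 dyn (4 s.f.).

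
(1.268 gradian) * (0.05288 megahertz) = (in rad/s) 1 gradian = 0.015707963 rad, so 1.268 gradian = 1.268 * 0.015707963 = 0.019917697 rad. 1 megahertz = 1000000 Hz, so 0.05288 megahertz = 0.05288 * 1000000 = 52880 Hz. Combine: 0.019917697 rad * 52880 Hz = 1053.2478 rad/s. Result: 1053.2478 rad/s ≈ 1053 rad/s (4 s.f.). Final answer: 1053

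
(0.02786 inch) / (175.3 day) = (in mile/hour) 1 inch = 0.0254 m, so 0.02786 inch = 0.02786 * 0.0254 = 0.000707644 m. 1 day = 86400 s, so 175.3 day = 175.3 * 86400 = 15145920 s. Combine: 0.000707644 m / 15145920 s = 4.6721757e-11 m/s. 1 mile/hour = 0.44704 m/s, so 4.6721757e-11 m/s = 4.6721757e-11 / 0.44704 = 1.0451359e-10 mile/hour ≈ 1.045e-10 mile/hour (4 s.f.). Final answer: 1.045e-10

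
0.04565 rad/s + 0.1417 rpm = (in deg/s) 0.04565 rad/s is already in rad/s. 1 rpm = 0.10471976 rad/s, so 0.1417 rpm = 0.1417 * 0.10471976 = 0.014838789 rad/s. Sum: 0.04565 + 0.014838789 = 0.060488789 rad/s. 1 deg/s = 0.017453293 rad/s, so 0.060488789 rad/s = 0.060488789 / 0.017453293 = 3.4657523 deg/s ≈ 3.466 deg/s (4 s.f.). Final answer: 3.466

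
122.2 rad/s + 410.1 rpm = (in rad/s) 122.2 rad/s is already in rad/s. 1 rpm = 0.10471976 rad/s, so 410.1 rpm = 410.1 * 0.10471976 = 42.945572 rad/s. Sum: 122.2 + 42.945572 = 165.14557 rad/s. Result: 165.14557 rad/s ≈ 165.1 rad/s (4 s.f.). Final answer: 165.1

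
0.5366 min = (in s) 32.2. Check: 1 min = 60 s, so 0.5366 min = 0.5366 * 60 = 32.196 s. Result: 32.196 s ≈ 32.2 s (4 s.f.).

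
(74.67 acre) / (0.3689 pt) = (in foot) 1 acre = 4046.8564 m^2, so 74.67 acre = 74.67 * 4046.8564 = 302178.77 m^2. 1 pt = 0.00035277778 m, so 0.3689 pt = 0.3689 * 0.00035277778 = 0.00013013972 m. Combine: 302178.77 m^2 / 0.00013013972 m = 2.3219565e+09 m. 1 foot = 0.3048 m, so 2.3219565e+09 m = 2.3219565e+09 / 0.3048 = 7.6179674e+09 foot ≈ 7.618e+09 foot (4 s.f.). Final answer: 7.618e+09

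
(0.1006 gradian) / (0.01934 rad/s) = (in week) 1.351e-07. Check: 1 gradian = 0.015707963 rad, so 0.1006 gradian = 0.1006 * 0.015707963 = 0.0015802211 rad. 0.01934 rad/s is already in rad/s. Combine: 0.0015802211 rad / 0.01934 rad/s = 0.081707399 s. 1 week = 604800 s, so 0.081707399 s = 0.081707399 / 604800 = 1.3509821e-07 week ≈ 1.351e-07 week (4 s.f.).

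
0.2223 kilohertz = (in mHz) 1 kilohertz = 1000 Hz, so 0.2223 kilohertz = 0.2223 * 1000 = 222.3 Hz. 1 mHz = 0.001 Hz, so 222.3 Hz = 222.3 / 0.001 = 222300 mHz ≈ 2.223e+05 mHz (4 s.f.). Final answer: 2.223e+05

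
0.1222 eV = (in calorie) 1 eV = 1.6021766e-19 J, so 0.1222 eV = 0.1222 * 1.6021766e-19 = 1.9578598e-20 J. 1 calorie = 4.184 J, so 1.9578598e-20 J = 1.9578598e-20 / 4.184 = 4.6793973e-21 calorie ≈ 4.679e-21 calorie (4 s.f.). Final answer: 4.679e-21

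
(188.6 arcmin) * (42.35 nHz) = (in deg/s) 1 arcmin = 0.00029088821 rad, so 188.6 arcmin = 188.6 * 0.00029088821 = 0.054861516 rad. 1 nHz = 1e-09 Hz, so 42.35 nHz = 42.35 * 1e-09 = 4.235e-08 Hz. Combine: 0.054861516 rad * 4.235e-08 Hz = 2.3233852e-09 rad/s. 1 deg/s = 0.017453293 rad/s, so 2.3233852e-09 rad/s = 2.3233852e-09 / 0.017453293 = 1.3312017e-07 deg/s ≈ 1.331e-07 deg/s (4 s.f.). Final answer: 1.331e-07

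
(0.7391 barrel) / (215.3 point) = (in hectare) 0.0001547. Check: 1 barrel = 0.15898729 m^3, so 0.7391 barrel = 0.7391 * 0.15898729 = 0.11750751 m^3. 1 point = 0.00035277778 m, so 215.3 point = 215.3 * 0.00035277778 = 0.075953056 m. Combine: 0.11750751 m^3 / 0.075953056 m = 1.5471071 m^2. 1 hectare = 10000 m^2, so 1.5471071 m^2 = 1.5471071 / 10000 = 0.00015471071 hectare ≈ 0.0001547 hectare (4 s.f.).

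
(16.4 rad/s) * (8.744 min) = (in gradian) 5.478e+05. Check: 16.4 rad/s is already in rad/s. 1 min = 60 s, so 8.744 min = 8.744 * 60 = 524.64 s. Combine: 16.4 rad/s * 524.64 s = 8604.096 rad. 1 gradian = 0.015707963 rad, so 8604.096 rad = 8604.096 / 0.015707963 = 547753.76 gradian ≈ 5.478e+05 gradian (4 s.f.).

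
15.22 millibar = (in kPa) 1.522. Check: 1 millibar = 100 Pa, so 15.22 millibar = 15.22 * 100 = 1522 Pa. 1 kPa = 1000 Pa, so 1522 Pa = 1522 / 1000 = 1.522 kPa.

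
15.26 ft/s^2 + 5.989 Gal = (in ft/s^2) 15.46. Check: 1 ft/s^2 = 0.3048 m/s^2, so 15.26 ft/s^2 = 15.26 * 0.3048 = 4.651248 m/s^2. 1 Gal = 0.01 m/s^2, so 5.989 Gal = 5.989 * 0.01 = 0.05989 m/s^2. Sum: 4.651248 + 0.05989 = 4.711138 m/s^2. 1 ft/s^2 = 0.3048 m/s^2, so 4.711138 m/s^2 = 4.711138 / 0.3048 = 15.45649 ft/s^2 ≈ 15.46 ft/s^2 (4 s.f.).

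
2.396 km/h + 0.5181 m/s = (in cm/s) 118.4. Check: 1 km/h = 0.27777778 m/s, so 2.396 km/h = 2.396 * 0.27777778 = 0.66555556 m/s. 0.5181 m/s is already in m/s. Sum: 0.66555556 + 0.5181 = 1.1836556 m/s. 1 cm/s = 0.01 m/s, so 1.1836556 m/s = 1.1836556 / 0.01 = 118.36556 cm/s ≈ 118.4 cm/s (4 s.f.).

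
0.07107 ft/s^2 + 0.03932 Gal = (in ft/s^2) 1 ft/s^2 = 0.3048 m/s^2, so 0.07107 ft/s^2 = 0.07107 * 0.3048 = 0.021662136 m/s^2. 1 Gal = 0.01 m/s^2, so 0.03932 Gal = 0.03932 * 0.01 = 0.0003932 m/s^2. Sum: 0.021662136 + 0.0003932 = 0.022055336 m/s^2. 1 ft/s^2 = 0.3048 m/s^2, so 0.022055336 m/s^2 = 0.022055336 / 0.3048 = 0.072360026 ft/s^2 ≈ 0.07236 ft/s^2 (4 s.f.). Final answer: 0.07236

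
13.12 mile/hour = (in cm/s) 586.5. Check: 1 mile/hour = 0.44704 m/s, so 13.12 mile/hour = 13.12 * 0.44704 = 5.8651648 m/s. 1 cm/s = 0.01 m/s, so 5.8651648 m/s = 5.8651648 / 0.01 = 586.51648 cm/s ≈ 586.5 cm/s (4 s.f.).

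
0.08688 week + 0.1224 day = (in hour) 17.53. Check: 1 week = 604800 s, so 0.08688 week = 0.08688 * 604800 = 52545.024 s. 1 day = 86400 s, so 0.1224 day = 0.1224 * 86400 = 10575.36 s. Sum: 52545.024 + 10575.36 = 63120.384 s. 1 hour = 3600 s, so 63120.384 s = 63120.384 / 3600 = 17.53344 hour ≈ 17.53 hour (4 s.f.).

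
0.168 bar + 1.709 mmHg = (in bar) 1 bar = 100000 Pa, so 0.168 bar = 0.168 * 100000 = 16800 Pa. 1 mmHg = 133.32237 Pa, so 1.709 mmHg = 1.709 * 133.32237 = 227.84793 Pa. Sum: 16800 + 227.84793 = 17027.848 Pa. 1 bar = 100000 Pa, so 17027.848 Pa = 17027.848 / 100000 = 0.17027848 bar ≈ 0.1703 bar (4 s.f.). Final answer: 0.1703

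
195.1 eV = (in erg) 3.126e-10. Check: 1 eV = 1.6021766e-19 J, so 195.1 eV = 195.1 * 1.6021766e-19 = 3.1258466e-17 J. 1 erg = 1e-07 J, so 3.1258466e-17 J = 3.1258466e-17 / 1e-07 = 3.1258466e-10 erg ≈ 3.126e-10 erg (4 s.f.).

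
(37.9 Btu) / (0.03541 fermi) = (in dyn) 1 Btu = 1055.0559 J, so 37.9 Btu = 37.9 * 1055.0559 = 39986.617 J. 1 fermi = 1e-15 m, so 0.03541 fermi = 0.03541 * 1e-15 = 3.541e-17 m. Combine: 39986.617 J / 3.541e-17 m = 1.1292465e+21 N. 1 dyn = 1e-05 N, so 1.1292465e+21 N = 1.1292465e+21 / 1e-05 = 1.1292465e+26 dyn ≈ 1.129e+26 dyn (4 s.f.). Final answer: 1.129e+26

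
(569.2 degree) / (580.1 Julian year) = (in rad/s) 5.427e-10. Check: 1 degree = 0.017453293 rad, so 569.2 degree = 569.2 * 0.017453293 = 9.9344141 rad. 1 Julian year = 31557600 s, so 580.1 Julian year = 580.1 * 31557600 = 1.8306564e+10 s. Combine: 9.9344141 rad / 1.8306564e+10 s = 5.4266952e-10 rad/s. Result: 5.4266952e-10 rad/s ≈ 5.427e-10 rad/s (4 s.f.).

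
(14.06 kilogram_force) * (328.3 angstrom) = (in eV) 2.825e+13. Check: 1 kilogram_force = 9.80665 N, so 14.06 kilogram_force = 14.06 * 9.80665 = 137.8815 N. 1 angstrom = 1e-10 m, so 328.3 angstrom = 328.3 * 1e-10 = 3.283e-08 m. Combine: 137.8815 N * 3.283e-08 m = 4.5266496e-06 J. 1 eV = 1.6021766e-19 J, so 4.5266496e-06 J = 4.5266496e-06 / 1.6021766e-19 = 2.8253125e+13 eV ≈ 2.825e+13 eV (4 s.f.).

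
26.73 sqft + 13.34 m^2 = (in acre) 0.00391. Check: 1 sqft = 0.09290304 m^2, so 26.73 sqft = 26.73 * 0.09290304 = 2.4832983 m^2. 13.34 m^2 is already in m^2. Sum: 2.4832983 + 13.34 = 15.823298 m^2. 1 acre = 4046.8564 m^2, so 15.823298 m^2 = 15.823298 / 4046.8564 = 0.0039100222 acre ≈ 0.00391 acre (4 s.f.).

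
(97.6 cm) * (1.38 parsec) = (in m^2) 1 cm = 0.01 m, so 97.6 cm = 97.6 * 0.01 = 0.976 m. 1 parsec = 3.0856776e+16 m, so 1.38 parsec = 1.38 * 3.0856776e+16 = 4.2582351e+16 m. Combine: 0.976 m * 4.2582351e+16 m = 4.1560374e+16 m^2. Result: 4.1560374e+16 m^2 ≈ 4.156e+16 m^2 (4 s.f.). Final answer: 4.156e+16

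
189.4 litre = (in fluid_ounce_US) 1 litre = 0.001 m^3, so 189.4 litre = 189.4 * 0.001 = 0.1894 m^3. 1 fluid_ounce_US = 2.957353e-05 m^3, so 0.1894 m^3 = 0.1894 / 2.957353e-05 = 6404.3759 fluid_ounce_US ≈ 6404 fluid_ounce_US (4 s.f.). Final answer: 6404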